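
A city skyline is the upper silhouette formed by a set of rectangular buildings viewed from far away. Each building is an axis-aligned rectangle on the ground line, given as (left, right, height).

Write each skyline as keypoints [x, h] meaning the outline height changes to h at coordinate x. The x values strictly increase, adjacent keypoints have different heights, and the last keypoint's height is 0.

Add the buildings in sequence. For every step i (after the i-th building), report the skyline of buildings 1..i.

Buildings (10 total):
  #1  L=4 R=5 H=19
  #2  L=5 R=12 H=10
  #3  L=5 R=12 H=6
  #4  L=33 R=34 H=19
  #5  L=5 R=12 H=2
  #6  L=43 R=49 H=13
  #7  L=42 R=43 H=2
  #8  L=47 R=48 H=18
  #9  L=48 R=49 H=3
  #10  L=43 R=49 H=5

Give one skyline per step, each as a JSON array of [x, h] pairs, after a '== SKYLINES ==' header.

== SKYLINES ==
[[4,19],[5,0]]
[[4,19],[5,10],[12,0]]
[[4,19],[5,10],[12,0]]
[[4,19],[5,10],[12,0],[33,19],[34,0]]
[[4,19],[5,10],[12,0],[33,19],[34,0]]
[[4,19],[5,10],[12,0],[33,19],[34,0],[43,13],[49,0]]
[[4,19],[5,10],[12,0],[33,19],[34,0],[42,2],[43,13],[49,0]]
[[4,19],[5,10],[12,0],[33,19],[34,0],[42,2],[43,13],[47,18],[48,13],[49,0]]
[[4,19],[5,10],[12,0],[33,19],[34,0],[42,2],[43,13],[47,18],[48,13],[49,0]]
[[4,19],[5,10],[12,0],[33,19],[34,0],[42,2],[43,13],[47,18],[48,13],[49,0]]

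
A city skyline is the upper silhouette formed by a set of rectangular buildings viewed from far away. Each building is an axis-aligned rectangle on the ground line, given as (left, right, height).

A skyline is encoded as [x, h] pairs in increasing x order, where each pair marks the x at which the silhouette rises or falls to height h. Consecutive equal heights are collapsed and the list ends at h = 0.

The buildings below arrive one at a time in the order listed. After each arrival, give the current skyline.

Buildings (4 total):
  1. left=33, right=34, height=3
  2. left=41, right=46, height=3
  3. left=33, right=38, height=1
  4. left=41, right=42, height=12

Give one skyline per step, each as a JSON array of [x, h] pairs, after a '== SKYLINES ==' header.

== SKYLINES ==
[[33,3],[34,0]]
[[33,3],[34,0],[41,3],[46,0]]
[[33,3],[34,1],[38,0],[41,3],[46,0]]
[[33,3],[34,1],[38,0],[41,12],[42,3],[46,0]]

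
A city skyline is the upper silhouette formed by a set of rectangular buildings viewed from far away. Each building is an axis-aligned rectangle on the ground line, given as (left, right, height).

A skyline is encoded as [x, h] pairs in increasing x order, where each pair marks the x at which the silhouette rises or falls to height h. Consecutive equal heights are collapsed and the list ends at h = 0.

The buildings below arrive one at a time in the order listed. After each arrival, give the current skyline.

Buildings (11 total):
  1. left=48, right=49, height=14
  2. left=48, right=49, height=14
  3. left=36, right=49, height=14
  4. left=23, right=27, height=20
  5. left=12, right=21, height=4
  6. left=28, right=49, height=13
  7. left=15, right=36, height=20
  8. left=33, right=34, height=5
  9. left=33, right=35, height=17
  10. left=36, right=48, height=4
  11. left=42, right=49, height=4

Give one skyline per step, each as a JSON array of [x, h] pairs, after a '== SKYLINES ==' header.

== SKYLINES ==
[[48,14],[49,0]]
[[48,14],[49,0]]
[[36,14],[49,0]]
[[23,20],[27,0],[36,14],[49,0]]
[[12,4],[21,0],[23,20],[27,0],[36,14],[49,0]]
[[12,4],[21,0],[23,20],[27,0],[28,13],[36,14],[49,0]]
[[12,4],[15,20],[36,14],[49,0]]
[[12,4],[15,20],[36,14],[49,0]]
[[12,4],[15,20],[36,14],[49,0]]
[[12,4],[15,20],[36,14],[49,0]]
[[12,4],[15,20],[36,14],[49,0]]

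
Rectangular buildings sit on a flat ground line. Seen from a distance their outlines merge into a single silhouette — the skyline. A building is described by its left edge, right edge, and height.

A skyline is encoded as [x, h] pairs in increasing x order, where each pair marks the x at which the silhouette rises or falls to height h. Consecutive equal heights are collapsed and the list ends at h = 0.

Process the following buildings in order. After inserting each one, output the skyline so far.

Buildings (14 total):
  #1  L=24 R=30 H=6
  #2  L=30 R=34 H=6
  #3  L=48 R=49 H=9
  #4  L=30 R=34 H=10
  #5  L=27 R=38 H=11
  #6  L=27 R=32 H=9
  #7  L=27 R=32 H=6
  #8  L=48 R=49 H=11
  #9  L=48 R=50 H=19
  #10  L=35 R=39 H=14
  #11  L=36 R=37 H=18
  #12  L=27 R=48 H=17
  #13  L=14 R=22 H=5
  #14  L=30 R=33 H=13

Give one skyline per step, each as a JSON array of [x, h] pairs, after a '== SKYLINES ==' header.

== SKYLINES ==
[[24,6],[30,0]]
[[24,6],[34,0]]
[[24,6],[34,0],[48,9],[49,0]]
[[24,6],[30,10],[34,0],[48,9],[49,0]]
[[24,6],[27,11],[38,0],[48,9],[49,0]]
[[24,6],[27,11],[38,0],[48,9],[49,0]]
[[24,6],[27,11],[38,0],[48,9],[49,0]]
[[24,6],[27,11],[38,0],[48,11],[49,0]]
[[24,6],[27,11],[38,0],[48,19],[50,0]]
[[24,6],[27,11],[35,14],[39,0],[48,19],[50,0]]
[[24,6],[27,11],[35,14],[36,18],[37,14],[39,0],[48,19],[50,0]]
[[24,6],[27,17],[36,18],[37,17],[48,19],[50,0]]
[[14,5],[22,0],[24,6],[27,17],[36,18],[37,17],[48,19],[50,0]]
[[14,5],[22,0],[24,6],[27,17],[36,18],[37,17],[48,19],[50,0]]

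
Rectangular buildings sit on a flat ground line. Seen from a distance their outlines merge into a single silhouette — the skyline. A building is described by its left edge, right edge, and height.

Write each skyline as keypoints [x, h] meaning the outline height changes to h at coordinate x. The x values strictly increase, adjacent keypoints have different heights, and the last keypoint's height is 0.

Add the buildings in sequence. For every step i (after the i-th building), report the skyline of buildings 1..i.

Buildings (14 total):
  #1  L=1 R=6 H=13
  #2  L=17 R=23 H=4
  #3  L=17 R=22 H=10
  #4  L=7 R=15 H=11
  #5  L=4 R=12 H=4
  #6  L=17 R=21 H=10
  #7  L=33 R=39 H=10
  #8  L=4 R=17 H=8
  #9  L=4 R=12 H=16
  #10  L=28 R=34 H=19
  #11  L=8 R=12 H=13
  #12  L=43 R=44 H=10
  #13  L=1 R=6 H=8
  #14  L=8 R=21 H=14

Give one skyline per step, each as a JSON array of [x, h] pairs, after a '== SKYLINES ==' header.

== SKYLINES ==
[[1,13],[6,0]]
[[1,13],[6,0],[17,4],[23,0]]
[[1,13],[6,0],[17,10],[22,4],[23,0]]
[[1,13],[6,0],[7,11],[15,0],[17,10],[22,4],[23,0]]
[[1,13],[6,4],[7,11],[15,0],[17,10],[22,4],[23,0]]
[[1,13],[6,4],[7,11],[15,0],[17,10],[22,4],[23,0]]
[[1,13],[6,4],[7,11],[15,0],[17,10],[22,4],[23,0],[33,10],[39,0]]
[[1,13],[6,8],[7,11],[15,8],[17,10],[22,4],[23,0],[33,10],[39,0]]
[[1,13],[4,16],[12,11],[15,8],[17,10],[22,4],[23,0],[33,10],[39,0]]
[[1,13],[4,16],[12,11],[15,8],[17,10],[22,4],[23,0],[28,19],[34,10],[39,0]]
[[1,13],[4,16],[12,11],[15,8],[17,10],[22,4],[23,0],[28,19],[34,10],[39,0]]
[[1,13],[4,16],[12,11],[15,8],[17,10],[22,4],[23,0],[28,19],[34,10],[39,0],[43,10],[44,0]]
[[1,13],[4,16],[12,11],[15,8],[17,10],[22,4],[23,0],[28,19],[34,10],[39,0],[43,10],[44,0]]
[[1,13],[4,16],[12,14],[21,10],[22,4],[23,0],[28,19],[34,10],[39,0],[43,10],[44,0]]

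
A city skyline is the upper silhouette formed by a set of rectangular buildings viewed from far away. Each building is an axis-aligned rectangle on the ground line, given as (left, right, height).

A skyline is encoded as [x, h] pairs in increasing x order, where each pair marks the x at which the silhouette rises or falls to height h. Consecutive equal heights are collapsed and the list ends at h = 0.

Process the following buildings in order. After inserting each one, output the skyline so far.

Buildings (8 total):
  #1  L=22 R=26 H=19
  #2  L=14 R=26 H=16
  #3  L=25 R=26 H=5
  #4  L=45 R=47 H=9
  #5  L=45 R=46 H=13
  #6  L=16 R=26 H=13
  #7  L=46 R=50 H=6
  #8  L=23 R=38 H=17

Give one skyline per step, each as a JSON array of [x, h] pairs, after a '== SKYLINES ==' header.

== SKYLINES ==
[[22,19],[26,0]]
[[14,16],[22,19],[26,0]]
[[14,16],[22,19],[26,0]]
[[14,16],[22,19],[26,0],[45,9],[47,0]]
[[14,16],[22,19],[26,0],[45,13],[46,9],[47,0]]
[[14,16],[22,19],[26,0],[45,13],[46,9],[47,0]]
[[14,16],[22,19],[26,0],[45,13],[46,9],[47,6],[50,0]]
[[14,16],[22,19],[26,17],[38,0],[45,13],[46,9],[47,6],[50,0]]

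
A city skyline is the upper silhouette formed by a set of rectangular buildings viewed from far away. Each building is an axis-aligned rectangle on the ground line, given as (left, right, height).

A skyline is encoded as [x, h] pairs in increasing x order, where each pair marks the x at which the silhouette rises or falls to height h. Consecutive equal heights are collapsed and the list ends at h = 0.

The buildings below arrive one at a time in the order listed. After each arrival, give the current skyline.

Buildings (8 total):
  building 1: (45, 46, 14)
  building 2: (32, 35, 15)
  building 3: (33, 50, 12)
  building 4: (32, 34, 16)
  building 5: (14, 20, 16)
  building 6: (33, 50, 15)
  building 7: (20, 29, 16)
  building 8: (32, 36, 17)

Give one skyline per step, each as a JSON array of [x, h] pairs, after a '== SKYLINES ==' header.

== SKYLINES ==
[[45,14],[46,0]]
[[32,15],[35,0],[45,14],[46,0]]
[[32,15],[35,12],[45,14],[46,12],[50,0]]
[[32,16],[34,15],[35,12],[45,14],[46,12],[50,0]]
[[14,16],[20,0],[32,16],[34,15],[35,12],[45,14],[46,12],[50,0]]
[[14,16],[20,0],[32,16],[34,15],[50,0]]
[[14,16],[29,0],[32,16],[34,15],[50,0]]
[[14,16],[29,0],[32,17],[36,15],[50,0]]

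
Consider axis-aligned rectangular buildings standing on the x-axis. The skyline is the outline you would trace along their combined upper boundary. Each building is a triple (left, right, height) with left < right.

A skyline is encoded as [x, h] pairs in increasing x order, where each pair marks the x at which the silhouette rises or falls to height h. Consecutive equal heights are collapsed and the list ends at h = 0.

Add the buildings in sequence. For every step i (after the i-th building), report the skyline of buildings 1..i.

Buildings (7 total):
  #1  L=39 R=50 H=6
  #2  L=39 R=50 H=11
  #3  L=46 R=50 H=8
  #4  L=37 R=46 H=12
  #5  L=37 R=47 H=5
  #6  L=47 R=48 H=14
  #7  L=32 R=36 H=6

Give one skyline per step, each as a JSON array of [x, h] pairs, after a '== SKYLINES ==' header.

== SKYLINES ==
[[39,6],[50,0]]
[[39,11],[50,0]]
[[39,11],[50,0]]
[[37,12],[46,11],[50,0]]
[[37,12],[46,11],[50,0]]
[[37,12],[46,11],[47,14],[48,11],[50,0]]
[[32,6],[36,0],[37,12],[46,11],[47,14],[48,11],[50,0]]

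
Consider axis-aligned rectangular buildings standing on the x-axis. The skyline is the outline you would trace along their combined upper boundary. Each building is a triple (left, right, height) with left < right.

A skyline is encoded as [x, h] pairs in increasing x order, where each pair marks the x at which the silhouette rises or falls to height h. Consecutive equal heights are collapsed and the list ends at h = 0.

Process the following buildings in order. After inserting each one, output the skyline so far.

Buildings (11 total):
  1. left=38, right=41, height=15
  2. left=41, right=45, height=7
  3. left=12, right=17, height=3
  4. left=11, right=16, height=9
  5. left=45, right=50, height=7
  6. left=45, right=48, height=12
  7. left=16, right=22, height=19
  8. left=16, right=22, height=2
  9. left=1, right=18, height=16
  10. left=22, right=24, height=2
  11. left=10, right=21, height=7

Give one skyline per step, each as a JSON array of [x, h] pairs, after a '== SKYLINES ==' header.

== SKYLINES ==
[[38,15],[41,0]]
[[38,15],[41,7],[45,0]]
[[12,3],[17,0],[38,15],[41,7],[45,0]]
[[11,9],[16,3],[17,0],[38,15],[41,7],[45,0]]
[[11,9],[16,3],[17,0],[38,15],[41,7],[50,0]]
[[11,9],[16,3],[17,0],[38,15],[41,7],[45,12],[48,7],[50,0]]
[[11,9],[16,19],[22,0],[38,15],[41,7],[45,12],[48,7],[50,0]]
[[11,9],[16,19],[22,0],[38,15],[41,7],[45,12],[48,7],[50,0]]
[[1,16],[16,19],[22,0],[38,15],[41,7],[45,12],[48,7],[50,0]]
[[1,16],[16,19],[22,2],[24,0],[38,15],[41,7],[45,12],[48,7],[50,0]]
[[1,16],[16,19],[22,2],[24,0],[38,15],[41,7],[45,12],[48,7],[50,0]]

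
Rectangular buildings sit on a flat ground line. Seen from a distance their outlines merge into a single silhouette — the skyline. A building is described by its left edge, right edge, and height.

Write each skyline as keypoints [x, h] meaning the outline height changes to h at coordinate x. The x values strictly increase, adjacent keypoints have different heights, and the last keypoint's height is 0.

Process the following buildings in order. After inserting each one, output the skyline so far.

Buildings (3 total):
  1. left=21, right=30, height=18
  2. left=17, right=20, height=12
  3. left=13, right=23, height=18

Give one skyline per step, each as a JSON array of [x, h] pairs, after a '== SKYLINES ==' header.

== SKYLINES ==
[[21,18],[30,0]]
[[17,12],[20,0],[21,18],[30,0]]
[[13,18],[30,0]]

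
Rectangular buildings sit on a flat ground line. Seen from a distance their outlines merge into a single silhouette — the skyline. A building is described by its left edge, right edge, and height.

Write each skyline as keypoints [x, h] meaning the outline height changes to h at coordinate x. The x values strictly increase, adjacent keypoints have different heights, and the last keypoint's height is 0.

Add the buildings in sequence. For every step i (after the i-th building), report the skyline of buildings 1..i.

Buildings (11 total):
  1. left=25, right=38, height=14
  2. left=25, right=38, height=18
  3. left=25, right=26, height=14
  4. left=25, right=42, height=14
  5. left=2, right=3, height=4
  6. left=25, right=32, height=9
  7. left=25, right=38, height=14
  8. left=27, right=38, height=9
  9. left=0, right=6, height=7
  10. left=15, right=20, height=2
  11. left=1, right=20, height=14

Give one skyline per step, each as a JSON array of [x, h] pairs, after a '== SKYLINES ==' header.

== SKYLINES ==
[[25,14],[38,0]]
[[25,18],[38,0]]
[[25,18],[38,0]]
[[25,18],[38,14],[42,0]]
[[2,4],[3,0],[25,18],[38,14],[42,0]]
[[2,4],[3,0],[25,18],[38,14],[42,0]]
[[2,4],[3,0],[25,18],[38,14],[42,0]]
[[2,4],[3,0],[25,18],[38,14],[42,0]]
[[0,7],[6,0],[25,18],[38,14],[42,0]]
[[0,7],[6,0],[15,2],[20,0],[25,18],[38,14],[42,0]]
[[0,7],[1,14],[20,0],[25,18],[38,14],[42,0]]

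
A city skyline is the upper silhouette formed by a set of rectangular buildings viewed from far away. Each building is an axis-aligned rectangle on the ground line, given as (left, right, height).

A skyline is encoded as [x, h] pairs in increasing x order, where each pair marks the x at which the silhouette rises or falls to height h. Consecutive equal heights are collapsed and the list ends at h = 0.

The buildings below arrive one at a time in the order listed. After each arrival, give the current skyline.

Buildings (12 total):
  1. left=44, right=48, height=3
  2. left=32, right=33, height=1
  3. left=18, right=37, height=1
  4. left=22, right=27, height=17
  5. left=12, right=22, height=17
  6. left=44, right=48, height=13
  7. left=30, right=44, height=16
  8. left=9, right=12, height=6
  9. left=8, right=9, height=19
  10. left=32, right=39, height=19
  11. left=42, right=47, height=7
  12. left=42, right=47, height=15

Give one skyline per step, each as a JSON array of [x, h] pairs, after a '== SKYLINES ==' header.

== SKYLINES ==
[[44,3],[48,0]]
[[32,1],[33,0],[44,3],[48,0]]
[[18,1],[37,0],[44,3],[48,0]]
[[18,1],[22,17],[27,1],[37,0],[44,3],[48,0]]
[[12,17],[27,1],[37,0],[44,3],[48,0]]
[[12,17],[27,1],[37,0],[44,13],[48,0]]
[[12,17],[27,1],[30,16],[44,13],[48,0]]
[[9,6],[12,17],[27,1],[30,16],[44,13],[48,0]]
[[8,19],[9,6],[12,17],[27,1],[30,16],[44,13],[48,0]]
[[8,19],[9,6],[12,17],[27,1],[30,16],[32,19],[39,16],[44,13],[48,0]]
[[8,19],[9,6],[12,17],[27,1],[30,16],[32,19],[39,16],[44,13],[48,0]]
[[8,19],[9,6],[12,17],[27,1],[30,16],[32,19],[39,16],[44,15],[47,13],[48,0]]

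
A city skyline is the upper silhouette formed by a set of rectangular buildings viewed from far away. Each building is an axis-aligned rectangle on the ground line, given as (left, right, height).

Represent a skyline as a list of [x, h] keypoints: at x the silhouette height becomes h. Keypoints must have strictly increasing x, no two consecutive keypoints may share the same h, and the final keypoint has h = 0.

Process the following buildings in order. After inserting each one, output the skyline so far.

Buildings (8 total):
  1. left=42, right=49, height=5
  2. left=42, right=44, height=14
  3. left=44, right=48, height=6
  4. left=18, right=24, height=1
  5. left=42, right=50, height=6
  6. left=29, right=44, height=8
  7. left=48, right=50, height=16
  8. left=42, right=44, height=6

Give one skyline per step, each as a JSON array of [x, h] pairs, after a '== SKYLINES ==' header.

== SKYLINES ==
[[42,5],[49,0]]
[[42,14],[44,5],[49,0]]
[[42,14],[44,6],[48,5],[49,0]]
[[18,1],[24,0],[42,14],[44,6],[48,5],[49,0]]
[[18,1],[24,0],[42,14],[44,6],[50,0]]
[[18,1],[24,0],[29,8],[42,14],[44,6],[50,0]]
[[18,1],[24,0],[29,8],[42,14],[44,6],[48,16],[50,0]]
[[18,1],[24,0],[29,8],[42,14],[44,6],[48,16],[50,0]]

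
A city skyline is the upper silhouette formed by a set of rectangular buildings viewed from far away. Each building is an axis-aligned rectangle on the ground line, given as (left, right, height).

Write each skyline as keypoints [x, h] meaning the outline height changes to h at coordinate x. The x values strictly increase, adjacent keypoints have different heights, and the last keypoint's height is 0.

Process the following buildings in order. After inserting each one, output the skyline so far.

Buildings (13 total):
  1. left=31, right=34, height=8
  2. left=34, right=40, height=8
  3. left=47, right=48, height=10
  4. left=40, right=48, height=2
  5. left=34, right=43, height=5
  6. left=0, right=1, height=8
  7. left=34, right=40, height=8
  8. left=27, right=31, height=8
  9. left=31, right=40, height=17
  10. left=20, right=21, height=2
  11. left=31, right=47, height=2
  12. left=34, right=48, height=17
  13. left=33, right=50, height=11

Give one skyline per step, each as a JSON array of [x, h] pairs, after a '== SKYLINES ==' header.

== SKYLINES ==
[[31,8],[34,0]]
[[31,8],[40,0]]
[[31,8],[40,0],[47,10],[48,0]]
[[31,8],[40,2],[47,10],[48,0]]
[[31,8],[40,5],[43,2],[47,10],[48,0]]
[[0,8],[1,0],[31,8],[40,5],[43,2],[47,10],[48,0]]
[[0,8],[1,0],[31,8],[40,5],[43,2],[47,10],[48,0]]
[[0,8],[1,0],[27,8],[40,5],[43,2],[47,10],[48,0]]
[[0,8],[1,0],[27,8],[31,17],[40,5],[43,2],[47,10],[48,0]]
[[0,8],[1,0],[20,2],[21,0],[27,8],[31,17],[40,5],[43,2],[47,10],[48,0]]
[[0,8],[1,0],[20,2],[21,0],[27,8],[31,17],[40,5],[43,2],[47,10],[48,0]]
[[0,8],[1,0],[20,2],[21,0],[27,8],[31,17],[48,0]]
[[0,8],[1,0],[20,2],[21,0],[27,8],[31,17],[48,11],[50,0]]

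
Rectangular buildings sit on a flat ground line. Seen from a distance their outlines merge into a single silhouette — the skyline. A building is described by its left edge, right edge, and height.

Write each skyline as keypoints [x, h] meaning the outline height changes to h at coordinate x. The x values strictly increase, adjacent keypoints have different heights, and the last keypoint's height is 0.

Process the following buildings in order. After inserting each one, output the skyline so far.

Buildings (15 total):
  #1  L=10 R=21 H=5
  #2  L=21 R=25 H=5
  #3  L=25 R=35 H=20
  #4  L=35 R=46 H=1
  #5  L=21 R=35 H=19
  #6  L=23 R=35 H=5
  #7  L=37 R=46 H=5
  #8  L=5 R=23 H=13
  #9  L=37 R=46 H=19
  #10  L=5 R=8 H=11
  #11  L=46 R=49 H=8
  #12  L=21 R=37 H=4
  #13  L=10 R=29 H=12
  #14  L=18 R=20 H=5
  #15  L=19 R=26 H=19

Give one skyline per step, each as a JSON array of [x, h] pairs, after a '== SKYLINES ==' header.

== SKYLINES ==
[[10,5],[21,0]]
[[10,5],[25,0]]
[[10,5],[25,20],[35,0]]
[[10,5],[25,20],[35,1],[46,0]]
[[10,5],[21,19],[25,20],[35,1],[46,0]]
[[10,5],[21,19],[25,20],[35,1],[46,0]]
[[10,5],[21,19],[25,20],[35,1],[37,5],[46,0]]
[[5,13],[21,19],[25,20],[35,1],[37,5],[46,0]]
[[5,13],[21,19],[25,20],[35,1],[37,19],[46,0]]
[[5,13],[21,19],[25,20],[35,1],[37,19],[46,0]]
[[5,13],[21,19],[25,20],[35,1],[37,19],[46,8],[49,0]]
[[5,13],[21,19],[25,20],[35,4],[37,19],[46,8],[49,0]]
[[5,13],[21,19],[25,20],[35,4],[37,19],[46,8],[49,0]]
[[5,13],[21,19],[25,20],[35,4],[37,19],[46,8],[49,0]]
[[5,13],[19,19],[25,20],[35,4],[37,19],[46,8],[49,0]]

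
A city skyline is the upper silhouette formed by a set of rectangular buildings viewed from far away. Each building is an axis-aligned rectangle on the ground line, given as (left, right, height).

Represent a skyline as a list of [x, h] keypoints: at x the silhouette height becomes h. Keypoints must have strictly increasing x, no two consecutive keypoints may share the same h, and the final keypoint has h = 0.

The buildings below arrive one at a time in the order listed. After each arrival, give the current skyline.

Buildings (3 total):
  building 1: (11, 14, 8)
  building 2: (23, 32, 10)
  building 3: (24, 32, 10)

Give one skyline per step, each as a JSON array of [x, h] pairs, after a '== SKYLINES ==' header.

== SKYLINES ==
[[11,8],[14,0]]
[[11,8],[14,0],[23,10],[32,0]]
[[11,8],[14,0],[23,10],[32,0]]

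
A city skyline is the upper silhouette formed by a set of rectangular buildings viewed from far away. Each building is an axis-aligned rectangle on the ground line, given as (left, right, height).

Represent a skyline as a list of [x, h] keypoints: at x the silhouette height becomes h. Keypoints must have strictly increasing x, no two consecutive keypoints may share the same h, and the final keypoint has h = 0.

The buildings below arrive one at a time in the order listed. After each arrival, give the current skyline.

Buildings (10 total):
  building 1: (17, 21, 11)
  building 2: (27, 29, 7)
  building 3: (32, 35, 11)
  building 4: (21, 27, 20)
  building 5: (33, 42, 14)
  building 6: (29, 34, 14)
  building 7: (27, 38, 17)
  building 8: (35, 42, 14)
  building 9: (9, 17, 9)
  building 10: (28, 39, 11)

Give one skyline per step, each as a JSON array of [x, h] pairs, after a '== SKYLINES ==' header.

== SKYLINES ==
[[17,11],[21,0]]
[[17,11],[21,0],[27,7],[29,0]]
[[17,11],[21,0],[27,7],[29,0],[32,11],[35,0]]
[[17,11],[21,20],[27,7],[29,0],[32,11],[35,0]]
[[17,11],[21,20],[27,7],[29,0],[32,11],[33,14],[42,0]]
[[17,11],[21,20],[27,7],[29,14],[42,0]]
[[17,11],[21,20],[27,17],[38,14],[42,0]]
[[17,11],[21,20],[27,17],[38,14],[42,0]]
[[9,9],[17,11],[21,20],[27,17],[38,14],[42,0]]
[[9,9],[17,11],[21,20],[27,17],[38,14],[42,0]]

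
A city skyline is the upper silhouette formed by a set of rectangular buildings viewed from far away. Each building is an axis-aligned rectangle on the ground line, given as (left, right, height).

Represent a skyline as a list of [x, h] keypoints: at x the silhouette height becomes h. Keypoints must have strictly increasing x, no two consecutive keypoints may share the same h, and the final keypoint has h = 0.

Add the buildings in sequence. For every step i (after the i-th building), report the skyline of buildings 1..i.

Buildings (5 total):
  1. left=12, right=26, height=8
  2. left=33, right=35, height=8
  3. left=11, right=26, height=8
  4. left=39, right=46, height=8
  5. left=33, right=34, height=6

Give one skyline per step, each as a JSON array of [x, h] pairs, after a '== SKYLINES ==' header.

== SKYLINES ==
[[12,8],[26,0]]
[[12,8],[26,0],[33,8],[35,0]]
[[11,8],[26,0],[33,8],[35,0]]
[[11,8],[26,0],[33,8],[35,0],[39,8],[46,0]]
[[11,8],[26,0],[33,8],[35,0],[39,8],[46,0]]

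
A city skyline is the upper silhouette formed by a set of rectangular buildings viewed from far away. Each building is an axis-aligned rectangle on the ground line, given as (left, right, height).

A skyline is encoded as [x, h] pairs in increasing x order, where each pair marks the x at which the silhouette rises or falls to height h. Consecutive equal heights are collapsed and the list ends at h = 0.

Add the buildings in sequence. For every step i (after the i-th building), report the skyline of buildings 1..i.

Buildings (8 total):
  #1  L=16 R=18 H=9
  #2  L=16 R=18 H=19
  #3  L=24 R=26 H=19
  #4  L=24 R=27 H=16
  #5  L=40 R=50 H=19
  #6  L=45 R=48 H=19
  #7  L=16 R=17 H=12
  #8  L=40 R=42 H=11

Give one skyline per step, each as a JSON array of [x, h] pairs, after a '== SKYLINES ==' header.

== SKYLINES ==
[[16,9],[18,0]]
[[16,19],[18,0]]
[[16,19],[18,0],[24,19],[26,0]]
[[16,19],[18,0],[24,19],[26,16],[27,0]]
[[16,19],[18,0],[24,19],[26,16],[27,0],[40,19],[50,0]]
[[16,19],[18,0],[24,19],[26,16],[27,0],[40,19],[50,0]]
[[16,19],[18,0],[24,19],[26,16],[27,0],[40,19],[50,0]]
[[16,19],[18,0],[24,19],[26,16],[27,0],[40,19],[50,0]]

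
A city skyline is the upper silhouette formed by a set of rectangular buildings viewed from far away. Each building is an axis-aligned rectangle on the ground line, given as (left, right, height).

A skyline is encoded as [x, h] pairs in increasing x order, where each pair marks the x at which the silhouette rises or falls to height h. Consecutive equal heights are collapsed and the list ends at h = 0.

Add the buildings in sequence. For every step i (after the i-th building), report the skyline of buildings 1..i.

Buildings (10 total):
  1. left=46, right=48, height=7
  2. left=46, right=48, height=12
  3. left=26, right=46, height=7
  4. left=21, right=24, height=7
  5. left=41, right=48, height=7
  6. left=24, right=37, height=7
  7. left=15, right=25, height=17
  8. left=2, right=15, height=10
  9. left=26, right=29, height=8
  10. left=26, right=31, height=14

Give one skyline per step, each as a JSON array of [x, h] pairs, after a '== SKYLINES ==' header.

== SKYLINES ==
[[46,7],[48,0]]
[[46,12],[48,0]]
[[26,7],[46,12],[48,0]]
[[21,7],[24,0],[26,7],[46,12],[48,0]]
[[21,7],[24,0],[26,7],[46,12],[48,0]]
[[21,7],[46,12],[48,0]]
[[15,17],[25,7],[46,12],[48,0]]
[[2,10],[15,17],[25,7],[46,12],[48,0]]
[[2,10],[15,17],[25,7],[26,8],[29,7],[46,12],[48,0]]
[[2,10],[15,17],[25,7],[26,14],[31,7],[46,12],[48,0]]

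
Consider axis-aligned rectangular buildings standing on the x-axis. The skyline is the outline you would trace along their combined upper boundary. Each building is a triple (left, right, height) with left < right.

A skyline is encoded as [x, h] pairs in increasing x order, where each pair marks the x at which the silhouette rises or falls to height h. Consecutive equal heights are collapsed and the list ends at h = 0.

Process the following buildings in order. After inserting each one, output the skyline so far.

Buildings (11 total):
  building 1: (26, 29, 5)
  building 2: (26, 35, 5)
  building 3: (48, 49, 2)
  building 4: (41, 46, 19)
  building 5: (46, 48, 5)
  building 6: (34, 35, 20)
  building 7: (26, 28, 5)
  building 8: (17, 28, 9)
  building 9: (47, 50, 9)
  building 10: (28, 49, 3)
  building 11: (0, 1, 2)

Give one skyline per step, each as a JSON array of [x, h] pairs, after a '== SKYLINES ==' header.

== SKYLINES ==
[[26,5],[29,0]]
[[26,5],[35,0]]
[[26,5],[35,0],[48,2],[49,0]]
[[26,5],[35,0],[41,19],[46,0],[48,2],[49,0]]
[[26,5],[35,0],[41,19],[46,5],[48,2],[49,0]]
[[26,5],[34,20],[35,0],[41,19],[46,5],[48,2],[49,0]]
[[26,5],[34,20],[35,0],[41,19],[46,5],[48,2],[49,0]]
[[17,9],[28,5],[34,20],[35,0],[41,19],[46,5],[48,2],[49,0]]
[[17,9],[28,5],[34,20],[35,0],[41,19],[46,5],[47,9],[50,0]]
[[17,9],[28,5],[34,20],[35,3],[41,19],[46,5],[47,9],[50,0]]
[[0,2],[1,0],[17,9],[28,5],[34,20],[35,3],[41,19],[46,5],[47,9],[50,0]]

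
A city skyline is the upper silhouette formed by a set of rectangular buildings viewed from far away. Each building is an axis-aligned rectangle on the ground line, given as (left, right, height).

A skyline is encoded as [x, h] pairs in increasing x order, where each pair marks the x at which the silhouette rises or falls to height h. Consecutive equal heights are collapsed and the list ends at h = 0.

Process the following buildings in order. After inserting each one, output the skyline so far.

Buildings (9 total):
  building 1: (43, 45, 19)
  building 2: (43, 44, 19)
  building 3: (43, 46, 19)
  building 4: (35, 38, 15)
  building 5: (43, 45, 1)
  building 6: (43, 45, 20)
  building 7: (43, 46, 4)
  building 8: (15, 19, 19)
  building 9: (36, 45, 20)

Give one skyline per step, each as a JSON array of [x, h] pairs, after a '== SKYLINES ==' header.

== SKYLINES ==
[[43,19],[45,0]]
[[43,19],[45,0]]
[[43,19],[46,0]]
[[35,15],[38,0],[43,19],[46,0]]
[[35,15],[38,0],[43,19],[46,0]]
[[35,15],[38,0],[43,20],[45,19],[46,0]]
[[35,15],[38,0],[43,20],[45,19],[46,0]]
[[15,19],[19,0],[35,15],[38,0],[43,20],[45,19],[46,0]]
[[15,19],[19,0],[35,15],[36,20],[45,19],[46,0]]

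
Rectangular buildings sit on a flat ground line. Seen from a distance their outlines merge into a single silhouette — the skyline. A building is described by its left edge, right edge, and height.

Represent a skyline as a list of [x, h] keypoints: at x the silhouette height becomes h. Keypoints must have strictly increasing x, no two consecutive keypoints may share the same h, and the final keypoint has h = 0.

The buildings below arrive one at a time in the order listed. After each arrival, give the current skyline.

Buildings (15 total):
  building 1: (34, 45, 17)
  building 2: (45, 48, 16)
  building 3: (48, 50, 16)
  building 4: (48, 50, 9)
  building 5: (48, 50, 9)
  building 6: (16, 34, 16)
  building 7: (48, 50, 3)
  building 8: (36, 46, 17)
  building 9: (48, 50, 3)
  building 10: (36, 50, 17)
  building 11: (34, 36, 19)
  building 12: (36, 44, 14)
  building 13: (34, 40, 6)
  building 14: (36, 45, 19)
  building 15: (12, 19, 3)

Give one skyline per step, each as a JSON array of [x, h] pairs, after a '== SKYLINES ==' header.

== SKYLINES ==
[[34,17],[45,0]]
[[34,17],[45,16],[48,0]]
[[34,17],[45,16],[50,0]]
[[34,17],[45,16],[50,0]]
[[34,17],[45,16],[50,0]]
[[16,16],[34,17],[45,16],[50,0]]
[[16,16],[34,17],[45,16],[50,0]]
[[16,16],[34,17],[46,16],[50,0]]
[[16,16],[34,17],[46,16],[50,0]]
[[16,16],[34,17],[50,0]]
[[16,16],[34,19],[36,17],[50,0]]
[[16,16],[34,19],[36,17],[50,0]]
[[16,16],[34,19],[36,17],[50,0]]
[[16,16],[34,19],[45,17],[50,0]]
[[12,3],[16,16],[34,19],[45,17],[50,0]]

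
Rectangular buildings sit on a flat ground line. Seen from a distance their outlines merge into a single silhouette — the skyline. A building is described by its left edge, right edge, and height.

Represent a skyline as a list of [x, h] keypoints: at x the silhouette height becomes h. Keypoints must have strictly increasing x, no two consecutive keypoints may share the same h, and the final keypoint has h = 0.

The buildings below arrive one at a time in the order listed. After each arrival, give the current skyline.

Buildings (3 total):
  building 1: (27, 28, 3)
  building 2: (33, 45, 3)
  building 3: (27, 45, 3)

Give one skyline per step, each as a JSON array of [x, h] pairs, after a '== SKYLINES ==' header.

== SKYLINES ==
[[27,3],[28,0]]
[[27,3],[28,0],[33,3],[45,0]]
[[27,3],[45,0]]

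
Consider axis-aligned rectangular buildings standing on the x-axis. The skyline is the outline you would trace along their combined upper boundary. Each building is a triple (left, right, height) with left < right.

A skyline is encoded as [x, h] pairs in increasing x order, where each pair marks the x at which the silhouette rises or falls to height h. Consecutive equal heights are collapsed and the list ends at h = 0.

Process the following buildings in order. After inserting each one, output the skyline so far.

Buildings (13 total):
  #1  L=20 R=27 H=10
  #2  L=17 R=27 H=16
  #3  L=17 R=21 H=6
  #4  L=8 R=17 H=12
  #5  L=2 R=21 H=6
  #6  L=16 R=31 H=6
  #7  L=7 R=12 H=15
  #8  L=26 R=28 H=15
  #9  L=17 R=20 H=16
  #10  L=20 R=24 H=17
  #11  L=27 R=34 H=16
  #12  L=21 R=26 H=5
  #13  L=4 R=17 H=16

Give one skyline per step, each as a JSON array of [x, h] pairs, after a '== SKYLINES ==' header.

== SKYLINES ==
[[20,10],[27,0]]
[[17,16],[27,0]]
[[17,16],[27,0]]
[[8,12],[17,16],[27,0]]
[[2,6],[8,12],[17,16],[27,0]]
[[2,6],[8,12],[17,16],[27,6],[31,0]]
[[2,6],[7,15],[12,12],[17,16],[27,6],[31,0]]
[[2,6],[7,15],[12,12],[17,16],[27,15],[28,6],[31,0]]
[[2,6],[7,15],[12,12],[17,16],[27,15],[28,6],[31,0]]
[[2,6],[7,15],[12,12],[17,16],[20,17],[24,16],[27,15],[28,6],[31,0]]
[[2,6],[7,15],[12,12],[17,16],[20,17],[24,16],[34,0]]
[[2,6],[7,15],[12,12],[17,16],[20,17],[24,16],[34,0]]
[[2,6],[4,16],[20,17],[24,16],[34,0]]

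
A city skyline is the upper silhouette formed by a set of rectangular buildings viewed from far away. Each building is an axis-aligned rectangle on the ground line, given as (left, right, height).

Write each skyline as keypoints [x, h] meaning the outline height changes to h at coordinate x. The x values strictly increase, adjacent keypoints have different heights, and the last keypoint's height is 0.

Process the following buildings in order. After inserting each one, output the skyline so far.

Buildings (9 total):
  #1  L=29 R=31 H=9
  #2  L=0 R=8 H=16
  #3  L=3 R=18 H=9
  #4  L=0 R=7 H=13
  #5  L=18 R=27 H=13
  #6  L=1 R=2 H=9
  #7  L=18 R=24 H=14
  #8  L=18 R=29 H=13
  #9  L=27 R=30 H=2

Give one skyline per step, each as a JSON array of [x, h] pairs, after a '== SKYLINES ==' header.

== SKYLINES ==
[[29,9],[31,0]]
[[0,16],[8,0],[29,9],[31,0]]
[[0,16],[8,9],[18,0],[29,9],[31,0]]
[[0,16],[8,9],[18,0],[29,9],[31,0]]
[[0,16],[8,9],[18,13],[27,0],[29,9],[31,0]]
[[0,16],[8,9],[18,13],[27,0],[29,9],[31,0]]
[[0,16],[8,9],[18,14],[24,13],[27,0],[29,9],[31,0]]
[[0,16],[8,9],[18,14],[24,13],[29,9],[31,0]]
[[0,16],[8,9],[18,14],[24,13],[29,9],[31,0]]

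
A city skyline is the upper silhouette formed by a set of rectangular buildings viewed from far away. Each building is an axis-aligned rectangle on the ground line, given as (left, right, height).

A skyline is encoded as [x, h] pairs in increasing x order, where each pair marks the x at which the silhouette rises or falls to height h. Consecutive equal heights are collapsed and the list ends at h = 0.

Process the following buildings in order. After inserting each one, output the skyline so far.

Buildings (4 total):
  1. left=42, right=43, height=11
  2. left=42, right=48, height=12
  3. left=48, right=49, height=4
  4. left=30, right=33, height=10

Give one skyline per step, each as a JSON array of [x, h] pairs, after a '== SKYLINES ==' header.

== SKYLINES ==
[[42,11],[43,0]]
[[42,12],[48,0]]
[[42,12],[48,4],[49,0]]
[[30,10],[33,0],[42,12],[48,4],[49,0]]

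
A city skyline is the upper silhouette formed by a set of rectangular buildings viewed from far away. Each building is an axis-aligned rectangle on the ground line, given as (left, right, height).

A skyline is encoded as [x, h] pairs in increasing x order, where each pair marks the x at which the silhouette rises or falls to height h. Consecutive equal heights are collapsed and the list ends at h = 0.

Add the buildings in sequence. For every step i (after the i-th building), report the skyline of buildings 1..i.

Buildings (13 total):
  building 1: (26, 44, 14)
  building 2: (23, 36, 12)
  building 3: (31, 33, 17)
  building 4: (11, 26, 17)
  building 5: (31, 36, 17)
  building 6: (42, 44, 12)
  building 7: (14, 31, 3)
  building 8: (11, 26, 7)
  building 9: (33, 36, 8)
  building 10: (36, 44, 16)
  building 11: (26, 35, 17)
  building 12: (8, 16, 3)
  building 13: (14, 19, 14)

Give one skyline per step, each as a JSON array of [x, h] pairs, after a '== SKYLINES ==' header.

== SKYLINES ==
[[26,14],[44,0]]
[[23,12],[26,14],[44,0]]
[[23,12],[26,14],[31,17],[33,14],[44,0]]
[[11,17],[26,14],[31,17],[33,14],[44,0]]
[[11,17],[26,14],[31,17],[36,14],[44,0]]
[[11,17],[26,14],[31,17],[36,14],[44,0]]
[[11,17],[26,14],[31,17],[36,14],[44,0]]
[[11,17],[26,14],[31,17],[36,14],[44,0]]
[[11,17],[26,14],[31,17],[36,14],[44,0]]
[[11,17],[26,14],[31,17],[36,16],[44,0]]
[[11,17],[36,16],[44,0]]
[[8,3],[11,17],[36,16],[44,0]]
[[8,3],[11,17],[36,16],[44,0]]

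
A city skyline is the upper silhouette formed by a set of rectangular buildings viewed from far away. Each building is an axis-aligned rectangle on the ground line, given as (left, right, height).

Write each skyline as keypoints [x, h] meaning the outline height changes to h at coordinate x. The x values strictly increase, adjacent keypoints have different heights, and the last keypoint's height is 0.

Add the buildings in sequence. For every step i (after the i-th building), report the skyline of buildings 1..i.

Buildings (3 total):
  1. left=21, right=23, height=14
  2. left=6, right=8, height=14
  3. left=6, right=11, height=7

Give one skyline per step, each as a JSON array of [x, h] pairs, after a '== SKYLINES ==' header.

== SKYLINES ==
[[21,14],[23,0]]
[[6,14],[8,0],[21,14],[23,0]]
[[6,14],[8,7],[11,0],[21,14],[23,0]]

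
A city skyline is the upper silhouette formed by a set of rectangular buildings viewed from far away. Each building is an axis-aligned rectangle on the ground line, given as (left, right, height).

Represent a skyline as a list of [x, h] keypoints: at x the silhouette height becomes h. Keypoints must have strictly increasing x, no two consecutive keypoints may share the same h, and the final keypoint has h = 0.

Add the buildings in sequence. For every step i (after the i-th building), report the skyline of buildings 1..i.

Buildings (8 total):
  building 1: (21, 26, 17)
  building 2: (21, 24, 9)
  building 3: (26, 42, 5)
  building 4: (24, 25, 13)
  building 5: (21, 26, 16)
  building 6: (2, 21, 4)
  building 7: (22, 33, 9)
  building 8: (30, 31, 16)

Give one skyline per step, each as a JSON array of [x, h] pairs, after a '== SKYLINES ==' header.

== SKYLINES ==
[[21,17],[26,0]]
[[21,17],[26,0]]
[[21,17],[26,5],[42,0]]
[[21,17],[26,5],[42,0]]
[[21,17],[26,5],[42,0]]
[[2,4],[21,17],[26,5],[42,0]]
[[2,4],[21,17],[26,9],[33,5],[42,0]]
[[2,4],[21,17],[26,9],[30,16],[31,9],[33,5],[42,0]]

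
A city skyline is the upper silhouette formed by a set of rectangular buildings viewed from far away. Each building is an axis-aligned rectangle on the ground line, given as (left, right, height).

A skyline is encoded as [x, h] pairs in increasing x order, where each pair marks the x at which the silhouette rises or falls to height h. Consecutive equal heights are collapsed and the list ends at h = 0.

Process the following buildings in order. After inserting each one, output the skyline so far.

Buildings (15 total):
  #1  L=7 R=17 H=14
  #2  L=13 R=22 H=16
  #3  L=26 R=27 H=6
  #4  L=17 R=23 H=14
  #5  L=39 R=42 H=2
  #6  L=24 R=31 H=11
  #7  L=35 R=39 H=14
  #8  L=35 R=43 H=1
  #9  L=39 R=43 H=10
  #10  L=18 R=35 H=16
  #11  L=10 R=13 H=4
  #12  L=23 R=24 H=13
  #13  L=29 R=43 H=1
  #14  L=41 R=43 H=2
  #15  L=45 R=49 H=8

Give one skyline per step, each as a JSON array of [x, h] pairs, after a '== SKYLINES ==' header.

== SKYLINES ==
[[7,14],[17,0]]
[[7,14],[13,16],[22,0]]
[[7,14],[13,16],[22,0],[26,6],[27,0]]
[[7,14],[13,16],[22,14],[23,0],[26,6],[27,0]]
[[7,14],[13,16],[22,14],[23,0],[26,6],[27,0],[39,2],[42,0]]
[[7,14],[13,16],[22,14],[23,0],[24,11],[31,0],[39,2],[42,0]]
[[7,14],[13,16],[22,14],[23,0],[24,11],[31,0],[35,14],[39,2],[42,0]]
[[7,14],[13,16],[22,14],[23,0],[24,11],[31,0],[35,14],[39,2],[42,1],[43,0]]
[[7,14],[13,16],[22,14],[23,0],[24,11],[31,0],[35,14],[39,10],[43,0]]
[[7,14],[13,16],[35,14],[39,10],[43,0]]
[[7,14],[13,16],[35,14],[39,10],[43,0]]
[[7,14],[13,16],[35,14],[39,10],[43,0]]
[[7,14],[13,16],[35,14],[39,10],[43,0]]
[[7,14],[13,16],[35,14],[39,10],[43,0]]
[[7,14],[13,16],[35,14],[39,10],[43,0],[45,8],[49,0]]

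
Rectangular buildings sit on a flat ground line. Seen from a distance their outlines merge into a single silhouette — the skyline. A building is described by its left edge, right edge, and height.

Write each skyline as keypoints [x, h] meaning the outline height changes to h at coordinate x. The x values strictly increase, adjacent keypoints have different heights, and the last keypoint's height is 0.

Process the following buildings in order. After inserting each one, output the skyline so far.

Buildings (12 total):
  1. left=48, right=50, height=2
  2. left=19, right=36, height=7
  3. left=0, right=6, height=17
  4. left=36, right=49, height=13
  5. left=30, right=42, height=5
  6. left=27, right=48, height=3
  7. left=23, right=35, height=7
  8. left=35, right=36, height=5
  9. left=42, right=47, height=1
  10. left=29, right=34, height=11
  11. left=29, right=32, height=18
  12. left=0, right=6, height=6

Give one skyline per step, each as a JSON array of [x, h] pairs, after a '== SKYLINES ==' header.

== SKYLINES ==
[[48,2],[50,0]]
[[19,7],[36,0],[48,2],[50,0]]
[[0,17],[6,0],[19,7],[36,0],[48,2],[50,0]]
[[0,17],[6,0],[19,7],[36,13],[49,2],[50,0]]
[[0,17],[6,0],[19,7],[36,13],[49,2],[50,0]]
[[0,17],[6,0],[19,7],[36,13],[49,2],[50,0]]
[[0,17],[6,0],[19,7],[36,13],[49,2],[50,0]]
[[0,17],[6,0],[19,7],[36,13],[49,2],[50,0]]
[[0,17],[6,0],[19,7],[36,13],[49,2],[50,0]]
[[0,17],[6,0],[19,7],[29,11],[34,7],[36,13],[49,2],[50,0]]
[[0,17],[6,0],[19,7],[29,18],[32,11],[34,7],[36,13],[49,2],[50,0]]
[[0,17],[6,0],[19,7],[29,18],[32,11],[34,7],[36,13],[49,2],[50,0]]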